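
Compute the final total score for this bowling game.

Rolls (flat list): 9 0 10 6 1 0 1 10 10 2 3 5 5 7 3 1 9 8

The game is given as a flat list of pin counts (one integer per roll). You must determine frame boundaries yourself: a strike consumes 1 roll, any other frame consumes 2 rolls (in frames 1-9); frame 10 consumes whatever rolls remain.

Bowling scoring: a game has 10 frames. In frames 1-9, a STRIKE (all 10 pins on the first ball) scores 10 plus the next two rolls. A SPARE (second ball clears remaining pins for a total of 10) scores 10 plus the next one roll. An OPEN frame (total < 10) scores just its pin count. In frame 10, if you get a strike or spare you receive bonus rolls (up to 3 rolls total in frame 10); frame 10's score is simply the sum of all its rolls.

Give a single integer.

Frame 1: OPEN (9+0=9). Cumulative: 9
Frame 2: STRIKE. 10 + next two rolls (6+1) = 17. Cumulative: 26
Frame 3: OPEN (6+1=7). Cumulative: 33
Frame 4: OPEN (0+1=1). Cumulative: 34
Frame 5: STRIKE. 10 + next two rolls (10+2) = 22. Cumulative: 56
Frame 6: STRIKE. 10 + next two rolls (2+3) = 15. Cumulative: 71
Frame 7: OPEN (2+3=5). Cumulative: 76
Frame 8: SPARE (5+5=10). 10 + next roll (7) = 17. Cumulative: 93
Frame 9: SPARE (7+3=10). 10 + next roll (1) = 11. Cumulative: 104
Frame 10: SPARE. Sum of all frame-10 rolls (1+9+8) = 18. Cumulative: 122

Answer: 122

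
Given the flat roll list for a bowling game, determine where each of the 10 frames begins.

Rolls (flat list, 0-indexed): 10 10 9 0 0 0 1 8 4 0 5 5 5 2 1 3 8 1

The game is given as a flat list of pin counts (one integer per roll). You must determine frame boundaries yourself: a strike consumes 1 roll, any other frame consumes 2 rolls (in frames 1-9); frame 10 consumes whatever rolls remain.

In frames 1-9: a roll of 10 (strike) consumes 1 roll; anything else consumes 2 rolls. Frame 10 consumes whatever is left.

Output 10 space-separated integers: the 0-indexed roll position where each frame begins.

Frame 1 starts at roll index 0: roll=10 (strike), consumes 1 roll
Frame 2 starts at roll index 1: roll=10 (strike), consumes 1 roll
Frame 3 starts at roll index 2: rolls=9,0 (sum=9), consumes 2 rolls
Frame 4 starts at roll index 4: rolls=0,0 (sum=0), consumes 2 rolls
Frame 5 starts at roll index 6: rolls=1,8 (sum=9), consumes 2 rolls
Frame 6 starts at roll index 8: rolls=4,0 (sum=4), consumes 2 rolls
Frame 7 starts at roll index 10: rolls=5,5 (sum=10), consumes 2 rolls
Frame 8 starts at roll index 12: rolls=5,2 (sum=7), consumes 2 rolls
Frame 9 starts at roll index 14: rolls=1,3 (sum=4), consumes 2 rolls
Frame 10 starts at roll index 16: 2 remaining rolls

Answer: 0 1 2 4 6 8 10 12 14 16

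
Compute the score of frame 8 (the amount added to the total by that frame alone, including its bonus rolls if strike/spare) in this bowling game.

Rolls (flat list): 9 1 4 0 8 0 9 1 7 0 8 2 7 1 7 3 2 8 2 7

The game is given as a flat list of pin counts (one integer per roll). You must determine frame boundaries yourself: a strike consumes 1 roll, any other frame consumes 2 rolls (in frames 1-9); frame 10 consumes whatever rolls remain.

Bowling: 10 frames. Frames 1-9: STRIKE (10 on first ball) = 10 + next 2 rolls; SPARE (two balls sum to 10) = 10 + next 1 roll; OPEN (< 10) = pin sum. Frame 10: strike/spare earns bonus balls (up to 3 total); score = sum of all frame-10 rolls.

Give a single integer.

Frame 1: SPARE (9+1=10). 10 + next roll (4) = 14. Cumulative: 14
Frame 2: OPEN (4+0=4). Cumulative: 18
Frame 3: OPEN (8+0=8). Cumulative: 26
Frame 4: SPARE (9+1=10). 10 + next roll (7) = 17. Cumulative: 43
Frame 5: OPEN (7+0=7). Cumulative: 50
Frame 6: SPARE (8+2=10). 10 + next roll (7) = 17. Cumulative: 67
Frame 7: OPEN (7+1=8). Cumulative: 75
Frame 8: SPARE (7+3=10). 10 + next roll (2) = 12. Cumulative: 87
Frame 9: SPARE (2+8=10). 10 + next roll (2) = 12. Cumulative: 99
Frame 10: OPEN. Sum of all frame-10 rolls (2+7) = 9. Cumulative: 108

Answer: 12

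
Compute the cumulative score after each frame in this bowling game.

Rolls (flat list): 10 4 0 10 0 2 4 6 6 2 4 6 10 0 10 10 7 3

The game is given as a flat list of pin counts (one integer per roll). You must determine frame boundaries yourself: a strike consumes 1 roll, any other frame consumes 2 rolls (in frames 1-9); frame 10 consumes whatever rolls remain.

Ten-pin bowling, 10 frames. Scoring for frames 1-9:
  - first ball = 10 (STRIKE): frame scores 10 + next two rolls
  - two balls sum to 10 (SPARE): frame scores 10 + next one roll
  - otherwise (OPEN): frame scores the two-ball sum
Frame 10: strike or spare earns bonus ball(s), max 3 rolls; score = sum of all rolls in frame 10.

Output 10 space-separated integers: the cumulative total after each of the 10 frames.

Frame 1: STRIKE. 10 + next two rolls (4+0) = 14. Cumulative: 14
Frame 2: OPEN (4+0=4). Cumulative: 18
Frame 3: STRIKE. 10 + next two rolls (0+2) = 12. Cumulative: 30
Frame 4: OPEN (0+2=2). Cumulative: 32
Frame 5: SPARE (4+6=10). 10 + next roll (6) = 16. Cumulative: 48
Frame 6: OPEN (6+2=8). Cumulative: 56
Frame 7: SPARE (4+6=10). 10 + next roll (10) = 20. Cumulative: 76
Frame 8: STRIKE. 10 + next two rolls (0+10) = 20. Cumulative: 96
Frame 9: SPARE (0+10=10). 10 + next roll (10) = 20. Cumulative: 116
Frame 10: STRIKE. Sum of all frame-10 rolls (10+7+3) = 20. Cumulative: 136

Answer: 14 18 30 32 48 56 76 96 116 136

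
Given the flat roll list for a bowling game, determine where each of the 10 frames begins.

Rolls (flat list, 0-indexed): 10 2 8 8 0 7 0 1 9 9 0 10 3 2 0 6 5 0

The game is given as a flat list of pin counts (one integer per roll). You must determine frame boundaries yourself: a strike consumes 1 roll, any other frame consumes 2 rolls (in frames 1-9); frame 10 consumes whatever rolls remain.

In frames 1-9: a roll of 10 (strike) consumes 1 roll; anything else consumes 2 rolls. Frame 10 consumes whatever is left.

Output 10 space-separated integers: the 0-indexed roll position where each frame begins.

Frame 1 starts at roll index 0: roll=10 (strike), consumes 1 roll
Frame 2 starts at roll index 1: rolls=2,8 (sum=10), consumes 2 rolls
Frame 3 starts at roll index 3: rolls=8,0 (sum=8), consumes 2 rolls
Frame 4 starts at roll index 5: rolls=7,0 (sum=7), consumes 2 rolls
Frame 5 starts at roll index 7: rolls=1,9 (sum=10), consumes 2 rolls
Frame 6 starts at roll index 9: rolls=9,0 (sum=9), consumes 2 rolls
Frame 7 starts at roll index 11: roll=10 (strike), consumes 1 roll
Frame 8 starts at roll index 12: rolls=3,2 (sum=5), consumes 2 rolls
Frame 9 starts at roll index 14: rolls=0,6 (sum=6), consumes 2 rolls
Frame 10 starts at roll index 16: 2 remaining rolls

Answer: 0 1 3 5 7 9 11 12 14 16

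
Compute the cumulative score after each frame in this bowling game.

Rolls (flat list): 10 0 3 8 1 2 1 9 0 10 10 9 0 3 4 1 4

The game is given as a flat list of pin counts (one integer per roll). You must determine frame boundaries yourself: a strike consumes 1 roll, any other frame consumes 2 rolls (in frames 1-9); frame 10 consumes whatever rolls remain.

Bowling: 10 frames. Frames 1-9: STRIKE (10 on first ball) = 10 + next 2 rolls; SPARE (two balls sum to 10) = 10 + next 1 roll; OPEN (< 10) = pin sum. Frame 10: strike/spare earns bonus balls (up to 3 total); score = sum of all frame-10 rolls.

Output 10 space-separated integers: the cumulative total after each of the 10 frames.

Answer: 13 16 25 28 37 66 85 94 101 106

Derivation:
Frame 1: STRIKE. 10 + next two rolls (0+3) = 13. Cumulative: 13
Frame 2: OPEN (0+3=3). Cumulative: 16
Frame 3: OPEN (8+1=9). Cumulative: 25
Frame 4: OPEN (2+1=3). Cumulative: 28
Frame 5: OPEN (9+0=9). Cumulative: 37
Frame 6: STRIKE. 10 + next two rolls (10+9) = 29. Cumulative: 66
Frame 7: STRIKE. 10 + next two rolls (9+0) = 19. Cumulative: 85
Frame 8: OPEN (9+0=9). Cumulative: 94
Frame 9: OPEN (3+4=7). Cumulative: 101
Frame 10: OPEN. Sum of all frame-10 rolls (1+4) = 5. Cumulative: 106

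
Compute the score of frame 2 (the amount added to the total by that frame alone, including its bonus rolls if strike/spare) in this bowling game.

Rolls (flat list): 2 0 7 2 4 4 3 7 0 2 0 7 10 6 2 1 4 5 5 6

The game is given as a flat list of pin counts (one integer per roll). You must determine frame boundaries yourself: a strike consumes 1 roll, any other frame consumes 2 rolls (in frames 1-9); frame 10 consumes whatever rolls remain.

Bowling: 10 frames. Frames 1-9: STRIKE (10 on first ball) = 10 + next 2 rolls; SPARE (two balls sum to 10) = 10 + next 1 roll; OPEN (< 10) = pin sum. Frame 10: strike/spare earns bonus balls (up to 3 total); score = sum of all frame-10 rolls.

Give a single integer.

Frame 1: OPEN (2+0=2). Cumulative: 2
Frame 2: OPEN (7+2=9). Cumulative: 11
Frame 3: OPEN (4+4=8). Cumulative: 19
Frame 4: SPARE (3+7=10). 10 + next roll (0) = 10. Cumulative: 29

Answer: 9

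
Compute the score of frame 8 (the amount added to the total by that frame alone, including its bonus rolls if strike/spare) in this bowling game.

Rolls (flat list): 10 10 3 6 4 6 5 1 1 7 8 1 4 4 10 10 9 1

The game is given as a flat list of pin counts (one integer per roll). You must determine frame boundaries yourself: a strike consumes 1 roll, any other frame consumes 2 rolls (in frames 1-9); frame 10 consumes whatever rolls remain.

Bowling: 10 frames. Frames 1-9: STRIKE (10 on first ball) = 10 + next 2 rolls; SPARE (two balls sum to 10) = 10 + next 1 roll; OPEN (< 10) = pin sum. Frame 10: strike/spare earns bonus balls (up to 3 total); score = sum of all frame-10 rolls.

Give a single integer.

Answer: 8

Derivation:
Frame 1: STRIKE. 10 + next two rolls (10+3) = 23. Cumulative: 23
Frame 2: STRIKE. 10 + next two rolls (3+6) = 19. Cumulative: 42
Frame 3: OPEN (3+6=9). Cumulative: 51
Frame 4: SPARE (4+6=10). 10 + next roll (5) = 15. Cumulative: 66
Frame 5: OPEN (5+1=6). Cumulative: 72
Frame 6: OPEN (1+7=8). Cumulative: 80
Frame 7: OPEN (8+1=9). Cumulative: 89
Frame 8: OPEN (4+4=8). Cumulative: 97
Frame 9: STRIKE. 10 + next two rolls (10+9) = 29. Cumulative: 126
Frame 10: STRIKE. Sum of all frame-10 rolls (10+9+1) = 20. Cumulative: 146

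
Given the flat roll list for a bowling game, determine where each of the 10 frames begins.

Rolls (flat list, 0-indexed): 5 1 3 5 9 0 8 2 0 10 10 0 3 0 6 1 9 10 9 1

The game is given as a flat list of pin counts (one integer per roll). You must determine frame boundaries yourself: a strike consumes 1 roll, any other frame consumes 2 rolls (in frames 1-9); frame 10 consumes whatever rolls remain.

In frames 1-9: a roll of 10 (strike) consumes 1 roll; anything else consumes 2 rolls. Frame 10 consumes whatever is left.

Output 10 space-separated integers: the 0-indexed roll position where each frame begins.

Frame 1 starts at roll index 0: rolls=5,1 (sum=6), consumes 2 rolls
Frame 2 starts at roll index 2: rolls=3,5 (sum=8), consumes 2 rolls
Frame 3 starts at roll index 4: rolls=9,0 (sum=9), consumes 2 rolls
Frame 4 starts at roll index 6: rolls=8,2 (sum=10), consumes 2 rolls
Frame 5 starts at roll index 8: rolls=0,10 (sum=10), consumes 2 rolls
Frame 6 starts at roll index 10: roll=10 (strike), consumes 1 roll
Frame 7 starts at roll index 11: rolls=0,3 (sum=3), consumes 2 rolls
Frame 8 starts at roll index 13: rolls=0,6 (sum=6), consumes 2 rolls
Frame 9 starts at roll index 15: rolls=1,9 (sum=10), consumes 2 rolls
Frame 10 starts at roll index 17: 3 remaining rolls

Answer: 0 2 4 6 8 10 11 13 15 17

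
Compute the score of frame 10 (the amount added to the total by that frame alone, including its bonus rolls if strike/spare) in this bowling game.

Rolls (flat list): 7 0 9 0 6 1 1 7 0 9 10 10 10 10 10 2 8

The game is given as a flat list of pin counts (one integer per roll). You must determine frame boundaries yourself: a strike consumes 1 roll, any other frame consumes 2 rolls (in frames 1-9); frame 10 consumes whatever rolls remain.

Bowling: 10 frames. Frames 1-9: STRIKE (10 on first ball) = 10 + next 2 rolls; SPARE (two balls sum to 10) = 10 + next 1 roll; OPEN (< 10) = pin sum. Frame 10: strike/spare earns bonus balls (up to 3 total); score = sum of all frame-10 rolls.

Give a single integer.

Answer: 20

Derivation:
Frame 1: OPEN (7+0=7). Cumulative: 7
Frame 2: OPEN (9+0=9). Cumulative: 16
Frame 3: OPEN (6+1=7). Cumulative: 23
Frame 4: OPEN (1+7=8). Cumulative: 31
Frame 5: OPEN (0+9=9). Cumulative: 40
Frame 6: STRIKE. 10 + next two rolls (10+10) = 30. Cumulative: 70
Frame 7: STRIKE. 10 + next two rolls (10+10) = 30. Cumulative: 100
Frame 8: STRIKE. 10 + next two rolls (10+10) = 30. Cumulative: 130
Frame 9: STRIKE. 10 + next two rolls (10+2) = 22. Cumulative: 152
Frame 10: STRIKE. Sum of all frame-10 rolls (10+2+8) = 20. Cumulative: 172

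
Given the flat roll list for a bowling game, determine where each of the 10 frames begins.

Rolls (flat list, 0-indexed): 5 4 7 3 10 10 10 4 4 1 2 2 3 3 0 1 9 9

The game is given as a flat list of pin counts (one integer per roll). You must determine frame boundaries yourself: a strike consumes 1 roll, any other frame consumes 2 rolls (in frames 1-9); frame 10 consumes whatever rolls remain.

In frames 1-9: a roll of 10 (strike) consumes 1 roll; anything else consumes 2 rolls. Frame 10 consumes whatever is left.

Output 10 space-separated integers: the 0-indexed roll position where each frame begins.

Answer: 0 2 4 5 6 7 9 11 13 15

Derivation:
Frame 1 starts at roll index 0: rolls=5,4 (sum=9), consumes 2 rolls
Frame 2 starts at roll index 2: rolls=7,3 (sum=10), consumes 2 rolls
Frame 3 starts at roll index 4: roll=10 (strike), consumes 1 roll
Frame 4 starts at roll index 5: roll=10 (strike), consumes 1 roll
Frame 5 starts at roll index 6: roll=10 (strike), consumes 1 roll
Frame 6 starts at roll index 7: rolls=4,4 (sum=8), consumes 2 rolls
Frame 7 starts at roll index 9: rolls=1,2 (sum=3), consumes 2 rolls
Frame 8 starts at roll index 11: rolls=2,3 (sum=5), consumes 2 rolls
Frame 9 starts at roll index 13: rolls=3,0 (sum=3), consumes 2 rolls
Frame 10 starts at roll index 15: 3 remaining rolls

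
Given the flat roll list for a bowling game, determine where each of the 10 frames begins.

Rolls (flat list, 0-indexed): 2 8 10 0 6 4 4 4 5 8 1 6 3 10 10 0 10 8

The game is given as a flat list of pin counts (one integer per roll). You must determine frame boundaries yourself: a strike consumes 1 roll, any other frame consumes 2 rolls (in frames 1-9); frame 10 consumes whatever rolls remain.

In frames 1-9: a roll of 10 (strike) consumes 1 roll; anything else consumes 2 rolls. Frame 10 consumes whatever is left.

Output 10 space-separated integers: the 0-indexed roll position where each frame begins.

Frame 1 starts at roll index 0: rolls=2,8 (sum=10), consumes 2 rolls
Frame 2 starts at roll index 2: roll=10 (strike), consumes 1 roll
Frame 3 starts at roll index 3: rolls=0,6 (sum=6), consumes 2 rolls
Frame 4 starts at roll index 5: rolls=4,4 (sum=8), consumes 2 rolls
Frame 5 starts at roll index 7: rolls=4,5 (sum=9), consumes 2 rolls
Frame 6 starts at roll index 9: rolls=8,1 (sum=9), consumes 2 rolls
Frame 7 starts at roll index 11: rolls=6,3 (sum=9), consumes 2 rolls
Frame 8 starts at roll index 13: roll=10 (strike), consumes 1 roll
Frame 9 starts at roll index 14: roll=10 (strike), consumes 1 roll
Frame 10 starts at roll index 15: 3 remaining rolls

Answer: 0 2 3 5 7 9 11 13 14 15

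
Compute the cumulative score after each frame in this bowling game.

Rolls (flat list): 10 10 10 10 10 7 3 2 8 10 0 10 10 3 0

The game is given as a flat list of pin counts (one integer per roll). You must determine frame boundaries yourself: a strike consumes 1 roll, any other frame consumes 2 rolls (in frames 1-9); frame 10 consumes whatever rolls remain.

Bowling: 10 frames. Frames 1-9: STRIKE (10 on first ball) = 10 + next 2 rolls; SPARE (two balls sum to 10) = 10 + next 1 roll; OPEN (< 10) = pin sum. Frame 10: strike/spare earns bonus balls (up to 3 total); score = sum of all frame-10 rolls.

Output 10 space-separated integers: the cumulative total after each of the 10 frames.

Frame 1: STRIKE. 10 + next two rolls (10+10) = 30. Cumulative: 30
Frame 2: STRIKE. 10 + next two rolls (10+10) = 30. Cumulative: 60
Frame 3: STRIKE. 10 + next two rolls (10+10) = 30. Cumulative: 90
Frame 4: STRIKE. 10 + next two rolls (10+7) = 27. Cumulative: 117
Frame 5: STRIKE. 10 + next two rolls (7+3) = 20. Cumulative: 137
Frame 6: SPARE (7+3=10). 10 + next roll (2) = 12. Cumulative: 149
Frame 7: SPARE (2+8=10). 10 + next roll (10) = 20. Cumulative: 169
Frame 8: STRIKE. 10 + next two rolls (0+10) = 20. Cumulative: 189
Frame 9: SPARE (0+10=10). 10 + next roll (10) = 20. Cumulative: 209
Frame 10: STRIKE. Sum of all frame-10 rolls (10+3+0) = 13. Cumulative: 222

Answer: 30 60 90 117 137 149 169 189 209 222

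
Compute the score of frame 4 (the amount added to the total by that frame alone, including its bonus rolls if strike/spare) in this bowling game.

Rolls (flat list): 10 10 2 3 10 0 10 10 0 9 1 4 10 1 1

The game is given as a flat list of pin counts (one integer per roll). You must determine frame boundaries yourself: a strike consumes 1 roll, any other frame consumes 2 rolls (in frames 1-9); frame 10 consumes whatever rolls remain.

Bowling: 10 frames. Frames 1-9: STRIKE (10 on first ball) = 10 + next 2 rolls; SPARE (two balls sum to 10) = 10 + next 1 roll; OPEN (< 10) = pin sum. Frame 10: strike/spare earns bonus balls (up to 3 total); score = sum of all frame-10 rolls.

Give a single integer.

Answer: 20

Derivation:
Frame 1: STRIKE. 10 + next two rolls (10+2) = 22. Cumulative: 22
Frame 2: STRIKE. 10 + next two rolls (2+3) = 15. Cumulative: 37
Frame 3: OPEN (2+3=5). Cumulative: 42
Frame 4: STRIKE. 10 + next two rolls (0+10) = 20. Cumulative: 62
Frame 5: SPARE (0+10=10). 10 + next roll (10) = 20. Cumulative: 82
Frame 6: STRIKE. 10 + next two rolls (0+9) = 19. Cumulative: 101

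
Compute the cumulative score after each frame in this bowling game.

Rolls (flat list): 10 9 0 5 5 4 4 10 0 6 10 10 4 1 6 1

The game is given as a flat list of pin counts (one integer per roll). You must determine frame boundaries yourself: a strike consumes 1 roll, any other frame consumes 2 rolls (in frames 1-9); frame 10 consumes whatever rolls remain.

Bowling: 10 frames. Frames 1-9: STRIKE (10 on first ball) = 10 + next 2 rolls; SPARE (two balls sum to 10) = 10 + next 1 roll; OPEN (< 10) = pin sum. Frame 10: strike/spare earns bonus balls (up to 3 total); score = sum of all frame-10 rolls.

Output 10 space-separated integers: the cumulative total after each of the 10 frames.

Frame 1: STRIKE. 10 + next two rolls (9+0) = 19. Cumulative: 19
Frame 2: OPEN (9+0=9). Cumulative: 28
Frame 3: SPARE (5+5=10). 10 + next roll (4) = 14. Cumulative: 42
Frame 4: OPEN (4+4=8). Cumulative: 50
Frame 5: STRIKE. 10 + next two rolls (0+6) = 16. Cumulative: 66
Frame 6: OPEN (0+6=6). Cumulative: 72
Frame 7: STRIKE. 10 + next two rolls (10+4) = 24. Cumulative: 96
Frame 8: STRIKE. 10 + next two rolls (4+1) = 15. Cumulative: 111
Frame 9: OPEN (4+1=5). Cumulative: 116
Frame 10: OPEN. Sum of all frame-10 rolls (6+1) = 7. Cumulative: 123

Answer: 19 28 42 50 66 72 96 111 116 123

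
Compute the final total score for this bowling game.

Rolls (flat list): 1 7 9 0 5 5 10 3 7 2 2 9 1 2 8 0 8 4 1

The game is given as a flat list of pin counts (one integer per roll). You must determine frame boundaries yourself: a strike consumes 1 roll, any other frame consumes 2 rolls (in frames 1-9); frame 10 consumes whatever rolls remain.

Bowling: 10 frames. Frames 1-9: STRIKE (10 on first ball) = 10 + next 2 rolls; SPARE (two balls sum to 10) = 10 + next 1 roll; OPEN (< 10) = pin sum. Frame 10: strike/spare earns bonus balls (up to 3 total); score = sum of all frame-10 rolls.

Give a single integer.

Frame 1: OPEN (1+7=8). Cumulative: 8
Frame 2: OPEN (9+0=9). Cumulative: 17
Frame 3: SPARE (5+5=10). 10 + next roll (10) = 20. Cumulative: 37
Frame 4: STRIKE. 10 + next two rolls (3+7) = 20. Cumulative: 57
Frame 5: SPARE (3+7=10). 10 + next roll (2) = 12. Cumulative: 69
Frame 6: OPEN (2+2=4). Cumulative: 73
Frame 7: SPARE (9+1=10). 10 + next roll (2) = 12. Cumulative: 85
Frame 8: SPARE (2+8=10). 10 + next roll (0) = 10. Cumulative: 95
Frame 9: OPEN (0+8=8). Cumulative: 103
Frame 10: OPEN. Sum of all frame-10 rolls (4+1) = 5. Cumulative: 108

Answer: 108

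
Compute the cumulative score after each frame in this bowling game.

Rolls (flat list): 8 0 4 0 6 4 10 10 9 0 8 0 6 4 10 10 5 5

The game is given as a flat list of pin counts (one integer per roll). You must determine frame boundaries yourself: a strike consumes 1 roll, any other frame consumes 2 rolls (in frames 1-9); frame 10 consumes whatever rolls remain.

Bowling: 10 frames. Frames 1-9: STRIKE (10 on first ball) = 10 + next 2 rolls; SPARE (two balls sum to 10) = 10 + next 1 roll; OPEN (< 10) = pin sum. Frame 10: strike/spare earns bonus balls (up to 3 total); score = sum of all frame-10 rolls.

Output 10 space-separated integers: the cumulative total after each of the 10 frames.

Answer: 8 12 32 61 80 89 97 117 142 162

Derivation:
Frame 1: OPEN (8+0=8). Cumulative: 8
Frame 2: OPEN (4+0=4). Cumulative: 12
Frame 3: SPARE (6+4=10). 10 + next roll (10) = 20. Cumulative: 32
Frame 4: STRIKE. 10 + next two rolls (10+9) = 29. Cumulative: 61
Frame 5: STRIKE. 10 + next two rolls (9+0) = 19. Cumulative: 80
Frame 6: OPEN (9+0=9). Cumulative: 89
Frame 7: OPEN (8+0=8). Cumulative: 97
Frame 8: SPARE (6+4=10). 10 + next roll (10) = 20. Cumulative: 117
Frame 9: STRIKE. 10 + next two rolls (10+5) = 25. Cumulative: 142
Frame 10: STRIKE. Sum of all frame-10 rolls (10+5+5) = 20. Cumulative: 162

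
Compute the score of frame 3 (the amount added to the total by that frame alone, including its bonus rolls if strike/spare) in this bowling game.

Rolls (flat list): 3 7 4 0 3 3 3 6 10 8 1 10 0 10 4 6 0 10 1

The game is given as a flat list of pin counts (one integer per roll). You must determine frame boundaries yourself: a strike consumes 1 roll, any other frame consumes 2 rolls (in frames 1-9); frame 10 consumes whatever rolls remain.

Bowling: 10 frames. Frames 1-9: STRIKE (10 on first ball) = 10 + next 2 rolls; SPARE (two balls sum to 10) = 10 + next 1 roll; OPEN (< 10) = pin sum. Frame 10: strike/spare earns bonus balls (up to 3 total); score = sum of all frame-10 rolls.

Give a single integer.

Answer: 6

Derivation:
Frame 1: SPARE (3+7=10). 10 + next roll (4) = 14. Cumulative: 14
Frame 2: OPEN (4+0=4). Cumulative: 18
Frame 3: OPEN (3+3=6). Cumulative: 24
Frame 4: OPEN (3+6=9). Cumulative: 33
Frame 5: STRIKE. 10 + next two rolls (8+1) = 19. Cumulative: 52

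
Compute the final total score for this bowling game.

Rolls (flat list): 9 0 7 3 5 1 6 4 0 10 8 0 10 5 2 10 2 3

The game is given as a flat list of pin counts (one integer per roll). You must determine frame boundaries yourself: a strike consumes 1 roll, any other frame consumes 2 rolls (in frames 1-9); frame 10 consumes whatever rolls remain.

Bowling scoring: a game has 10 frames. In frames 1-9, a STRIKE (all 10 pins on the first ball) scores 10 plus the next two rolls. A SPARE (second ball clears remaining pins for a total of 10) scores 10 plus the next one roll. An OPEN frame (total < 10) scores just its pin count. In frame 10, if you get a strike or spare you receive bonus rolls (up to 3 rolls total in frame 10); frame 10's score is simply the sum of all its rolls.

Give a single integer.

Answer: 110

Derivation:
Frame 1: OPEN (9+0=9). Cumulative: 9
Frame 2: SPARE (7+3=10). 10 + next roll (5) = 15. Cumulative: 24
Frame 3: OPEN (5+1=6). Cumulative: 30
Frame 4: SPARE (6+4=10). 10 + next roll (0) = 10. Cumulative: 40
Frame 5: SPARE (0+10=10). 10 + next roll (8) = 18. Cumulative: 58
Frame 6: OPEN (8+0=8). Cumulative: 66
Frame 7: STRIKE. 10 + next two rolls (5+2) = 17. Cumulative: 83
Frame 8: OPEN (5+2=7). Cumulative: 90
Frame 9: STRIKE. 10 + next two rolls (2+3) = 15. Cumulative: 105
Frame 10: OPEN. Sum of all frame-10 rolls (2+3) = 5. Cumulative: 110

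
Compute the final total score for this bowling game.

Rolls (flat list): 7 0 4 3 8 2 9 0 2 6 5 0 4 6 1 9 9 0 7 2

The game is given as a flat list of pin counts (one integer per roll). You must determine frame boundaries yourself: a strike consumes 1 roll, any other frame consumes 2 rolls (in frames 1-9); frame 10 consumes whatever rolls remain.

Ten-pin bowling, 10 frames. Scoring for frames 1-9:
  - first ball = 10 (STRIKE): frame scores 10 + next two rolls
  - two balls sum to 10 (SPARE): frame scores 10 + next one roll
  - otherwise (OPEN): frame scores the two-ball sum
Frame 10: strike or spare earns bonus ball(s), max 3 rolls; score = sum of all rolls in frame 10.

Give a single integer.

Answer: 103

Derivation:
Frame 1: OPEN (7+0=7). Cumulative: 7
Frame 2: OPEN (4+3=7). Cumulative: 14
Frame 3: SPARE (8+2=10). 10 + next roll (9) = 19. Cumulative: 33
Frame 4: OPEN (9+0=9). Cumulative: 42
Frame 5: OPEN (2+6=8). Cumulative: 50
Frame 6: OPEN (5+0=5). Cumulative: 55
Frame 7: SPARE (4+6=10). 10 + next roll (1) = 11. Cumulative: 66
Frame 8: SPARE (1+9=10). 10 + next roll (9) = 19. Cumulative: 85
Frame 9: OPEN (9+0=9). Cumulative: 94
Frame 10: OPEN. Sum of all frame-10 rolls (7+2) = 9. Cumulative: 103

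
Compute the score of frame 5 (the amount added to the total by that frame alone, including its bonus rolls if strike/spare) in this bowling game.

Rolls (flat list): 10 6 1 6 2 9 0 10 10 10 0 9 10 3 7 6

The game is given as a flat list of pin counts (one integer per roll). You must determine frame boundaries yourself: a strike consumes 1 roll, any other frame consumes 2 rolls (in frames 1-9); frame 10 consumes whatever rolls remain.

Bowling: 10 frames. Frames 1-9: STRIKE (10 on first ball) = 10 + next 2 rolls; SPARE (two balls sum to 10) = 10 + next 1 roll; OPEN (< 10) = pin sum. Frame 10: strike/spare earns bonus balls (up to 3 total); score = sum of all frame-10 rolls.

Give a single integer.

Frame 1: STRIKE. 10 + next two rolls (6+1) = 17. Cumulative: 17
Frame 2: OPEN (6+1=7). Cumulative: 24
Frame 3: OPEN (6+2=8). Cumulative: 32
Frame 4: OPEN (9+0=9). Cumulative: 41
Frame 5: STRIKE. 10 + next two rolls (10+10) = 30. Cumulative: 71
Frame 6: STRIKE. 10 + next two rolls (10+0) = 20. Cumulative: 91
Frame 7: STRIKE. 10 + next two rolls (0+9) = 19. Cumulative: 110

Answer: 30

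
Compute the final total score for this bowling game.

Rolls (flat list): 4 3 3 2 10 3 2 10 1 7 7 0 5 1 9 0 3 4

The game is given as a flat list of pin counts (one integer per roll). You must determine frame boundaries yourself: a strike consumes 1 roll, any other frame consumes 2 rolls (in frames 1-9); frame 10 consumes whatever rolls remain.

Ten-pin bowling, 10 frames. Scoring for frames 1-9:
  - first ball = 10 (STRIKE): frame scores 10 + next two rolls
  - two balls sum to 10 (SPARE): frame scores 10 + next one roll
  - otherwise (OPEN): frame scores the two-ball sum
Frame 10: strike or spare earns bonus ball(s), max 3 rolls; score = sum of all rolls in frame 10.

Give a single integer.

Frame 1: OPEN (4+3=7). Cumulative: 7
Frame 2: OPEN (3+2=5). Cumulative: 12
Frame 3: STRIKE. 10 + next two rolls (3+2) = 15. Cumulative: 27
Frame 4: OPEN (3+2=5). Cumulative: 32
Frame 5: STRIKE. 10 + next two rolls (1+7) = 18. Cumulative: 50
Frame 6: OPEN (1+7=8). Cumulative: 58
Frame 7: OPEN (7+0=7). Cumulative: 65
Frame 8: OPEN (5+1=6). Cumulative: 71
Frame 9: OPEN (9+0=9). Cumulative: 80
Frame 10: OPEN. Sum of all frame-10 rolls (3+4) = 7. Cumulative: 87

Answer: 87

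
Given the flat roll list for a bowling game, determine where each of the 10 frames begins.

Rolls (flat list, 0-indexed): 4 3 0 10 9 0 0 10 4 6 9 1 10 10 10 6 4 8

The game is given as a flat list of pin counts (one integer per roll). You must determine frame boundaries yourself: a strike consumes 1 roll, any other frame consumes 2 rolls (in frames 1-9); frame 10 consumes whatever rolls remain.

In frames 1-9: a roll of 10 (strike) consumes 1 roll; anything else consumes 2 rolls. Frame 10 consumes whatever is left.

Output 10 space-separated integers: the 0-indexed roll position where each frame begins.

Answer: 0 2 4 6 8 10 12 13 14 15

Derivation:
Frame 1 starts at roll index 0: rolls=4,3 (sum=7), consumes 2 rolls
Frame 2 starts at roll index 2: rolls=0,10 (sum=10), consumes 2 rolls
Frame 3 starts at roll index 4: rolls=9,0 (sum=9), consumes 2 rolls
Frame 4 starts at roll index 6: rolls=0,10 (sum=10), consumes 2 rolls
Frame 5 starts at roll index 8: rolls=4,6 (sum=10), consumes 2 rolls
Frame 6 starts at roll index 10: rolls=9,1 (sum=10), consumes 2 rolls
Frame 7 starts at roll index 12: roll=10 (strike), consumes 1 roll
Frame 8 starts at roll index 13: roll=10 (strike), consumes 1 roll
Frame 9 starts at roll index 14: roll=10 (strike), consumes 1 roll
Frame 10 starts at roll index 15: 3 remaining rolls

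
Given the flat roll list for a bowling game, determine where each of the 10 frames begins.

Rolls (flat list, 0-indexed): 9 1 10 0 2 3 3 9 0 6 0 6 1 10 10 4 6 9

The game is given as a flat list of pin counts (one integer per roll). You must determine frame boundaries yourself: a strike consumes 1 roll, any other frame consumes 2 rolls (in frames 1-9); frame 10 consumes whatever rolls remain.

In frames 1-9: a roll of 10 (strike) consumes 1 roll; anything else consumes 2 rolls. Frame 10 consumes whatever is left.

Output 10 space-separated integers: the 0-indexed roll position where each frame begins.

Answer: 0 2 3 5 7 9 11 13 14 15

Derivation:
Frame 1 starts at roll index 0: rolls=9,1 (sum=10), consumes 2 rolls
Frame 2 starts at roll index 2: roll=10 (strike), consumes 1 roll
Frame 3 starts at roll index 3: rolls=0,2 (sum=2), consumes 2 rolls
Frame 4 starts at roll index 5: rolls=3,3 (sum=6), consumes 2 rolls
Frame 5 starts at roll index 7: rolls=9,0 (sum=9), consumes 2 rolls
Frame 6 starts at roll index 9: rolls=6,0 (sum=6), consumes 2 rolls
Frame 7 starts at roll index 11: rolls=6,1 (sum=7), consumes 2 rolls
Frame 8 starts at roll index 13: roll=10 (strike), consumes 1 roll
Frame 9 starts at roll index 14: roll=10 (strike), consumes 1 roll
Frame 10 starts at roll index 15: 3 remaining rolls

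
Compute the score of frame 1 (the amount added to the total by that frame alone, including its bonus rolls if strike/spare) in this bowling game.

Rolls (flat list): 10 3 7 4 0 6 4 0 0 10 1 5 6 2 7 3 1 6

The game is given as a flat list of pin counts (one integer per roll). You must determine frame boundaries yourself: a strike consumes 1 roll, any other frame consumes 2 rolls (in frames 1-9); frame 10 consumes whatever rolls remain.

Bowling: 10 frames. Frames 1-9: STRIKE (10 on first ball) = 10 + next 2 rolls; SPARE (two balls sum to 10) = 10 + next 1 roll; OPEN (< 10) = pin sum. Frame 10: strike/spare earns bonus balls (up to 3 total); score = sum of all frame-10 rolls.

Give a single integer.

Answer: 20

Derivation:
Frame 1: STRIKE. 10 + next two rolls (3+7) = 20. Cumulative: 20
Frame 2: SPARE (3+7=10). 10 + next roll (4) = 14. Cumulative: 34
Frame 3: OPEN (4+0=4). Cumulative: 38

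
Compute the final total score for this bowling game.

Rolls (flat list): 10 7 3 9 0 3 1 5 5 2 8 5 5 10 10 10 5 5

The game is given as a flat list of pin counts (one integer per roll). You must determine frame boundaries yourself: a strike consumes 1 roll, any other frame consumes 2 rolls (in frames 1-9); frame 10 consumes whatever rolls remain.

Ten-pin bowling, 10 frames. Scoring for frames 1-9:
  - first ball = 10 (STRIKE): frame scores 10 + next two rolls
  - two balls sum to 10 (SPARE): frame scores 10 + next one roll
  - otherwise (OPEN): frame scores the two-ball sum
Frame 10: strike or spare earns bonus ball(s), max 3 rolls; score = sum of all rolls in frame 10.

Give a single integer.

Frame 1: STRIKE. 10 + next two rolls (7+3) = 20. Cumulative: 20
Frame 2: SPARE (7+3=10). 10 + next roll (9) = 19. Cumulative: 39
Frame 3: OPEN (9+0=9). Cumulative: 48
Frame 4: OPEN (3+1=4). Cumulative: 52
Frame 5: SPARE (5+5=10). 10 + next roll (2) = 12. Cumulative: 64
Frame 6: SPARE (2+8=10). 10 + next roll (5) = 15. Cumulative: 79
Frame 7: SPARE (5+5=10). 10 + next roll (10) = 20. Cumulative: 99
Frame 8: STRIKE. 10 + next two rolls (10+10) = 30. Cumulative: 129
Frame 9: STRIKE. 10 + next two rolls (10+5) = 25. Cumulative: 154
Frame 10: STRIKE. Sum of all frame-10 rolls (10+5+5) = 20. Cumulative: 174

Answer: 174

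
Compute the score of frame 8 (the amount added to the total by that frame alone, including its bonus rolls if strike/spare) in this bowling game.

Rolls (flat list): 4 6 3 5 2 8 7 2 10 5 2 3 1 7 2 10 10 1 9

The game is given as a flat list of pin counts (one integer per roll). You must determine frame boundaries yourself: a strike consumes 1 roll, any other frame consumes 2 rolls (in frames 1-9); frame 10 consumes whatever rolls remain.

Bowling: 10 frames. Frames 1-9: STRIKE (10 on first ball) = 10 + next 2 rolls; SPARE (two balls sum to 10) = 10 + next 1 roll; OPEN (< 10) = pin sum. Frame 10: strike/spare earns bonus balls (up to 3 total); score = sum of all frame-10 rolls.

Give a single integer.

Answer: 9

Derivation:
Frame 1: SPARE (4+6=10). 10 + next roll (3) = 13. Cumulative: 13
Frame 2: OPEN (3+5=8). Cumulative: 21
Frame 3: SPARE (2+8=10). 10 + next roll (7) = 17. Cumulative: 38
Frame 4: OPEN (7+2=9). Cumulative: 47
Frame 5: STRIKE. 10 + next two rolls (5+2) = 17. Cumulative: 64
Frame 6: OPEN (5+2=7). Cumulative: 71
Frame 7: OPEN (3+1=4). Cumulative: 75
Frame 8: OPEN (7+2=9). Cumulative: 84
Frame 9: STRIKE. 10 + next two rolls (10+1) = 21. Cumulative: 105
Frame 10: STRIKE. Sum of all frame-10 rolls (10+1+9) = 20. Cumulative: 125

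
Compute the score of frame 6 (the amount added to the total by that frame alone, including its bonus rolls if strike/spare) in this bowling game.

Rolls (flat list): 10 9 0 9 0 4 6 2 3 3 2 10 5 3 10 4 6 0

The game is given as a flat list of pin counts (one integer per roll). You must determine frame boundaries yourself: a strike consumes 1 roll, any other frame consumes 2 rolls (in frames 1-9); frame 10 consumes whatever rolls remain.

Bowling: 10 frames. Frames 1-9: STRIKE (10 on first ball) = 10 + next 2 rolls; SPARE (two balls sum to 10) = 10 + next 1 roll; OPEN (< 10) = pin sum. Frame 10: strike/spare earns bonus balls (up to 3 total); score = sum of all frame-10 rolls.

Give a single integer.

Answer: 5

Derivation:
Frame 1: STRIKE. 10 + next two rolls (9+0) = 19. Cumulative: 19
Frame 2: OPEN (9+0=9). Cumulative: 28
Frame 3: OPEN (9+0=9). Cumulative: 37
Frame 4: SPARE (4+6=10). 10 + next roll (2) = 12. Cumulative: 49
Frame 5: OPEN (2+3=5). Cumulative: 54
Frame 6: OPEN (3+2=5). Cumulative: 59
Frame 7: STRIKE. 10 + next two rolls (5+3) = 18. Cumulative: 77
Frame 8: OPEN (5+3=8). Cumulative: 85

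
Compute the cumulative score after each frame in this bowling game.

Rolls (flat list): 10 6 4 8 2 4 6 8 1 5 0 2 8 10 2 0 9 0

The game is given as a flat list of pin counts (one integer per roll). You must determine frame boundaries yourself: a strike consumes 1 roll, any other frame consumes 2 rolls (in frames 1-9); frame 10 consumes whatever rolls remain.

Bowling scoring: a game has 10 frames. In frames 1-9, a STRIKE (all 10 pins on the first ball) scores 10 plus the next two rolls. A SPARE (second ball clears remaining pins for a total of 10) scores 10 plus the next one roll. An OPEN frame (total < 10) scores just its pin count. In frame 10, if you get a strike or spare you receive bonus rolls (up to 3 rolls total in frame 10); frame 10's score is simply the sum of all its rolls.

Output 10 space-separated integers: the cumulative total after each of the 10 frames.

Frame 1: STRIKE. 10 + next two rolls (6+4) = 20. Cumulative: 20
Frame 2: SPARE (6+4=10). 10 + next roll (8) = 18. Cumulative: 38
Frame 3: SPARE (8+2=10). 10 + next roll (4) = 14. Cumulative: 52
Frame 4: SPARE (4+6=10). 10 + next roll (8) = 18. Cumulative: 70
Frame 5: OPEN (8+1=9). Cumulative: 79
Frame 6: OPEN (5+0=5). Cumulative: 84
Frame 7: SPARE (2+8=10). 10 + next roll (10) = 20. Cumulative: 104
Frame 8: STRIKE. 10 + next two rolls (2+0) = 12. Cumulative: 116
Frame 9: OPEN (2+0=2). Cumulative: 118
Frame 10: OPEN. Sum of all frame-10 rolls (9+0) = 9. Cumulative: 127

Answer: 20 38 52 70 79 84 104 116 118 127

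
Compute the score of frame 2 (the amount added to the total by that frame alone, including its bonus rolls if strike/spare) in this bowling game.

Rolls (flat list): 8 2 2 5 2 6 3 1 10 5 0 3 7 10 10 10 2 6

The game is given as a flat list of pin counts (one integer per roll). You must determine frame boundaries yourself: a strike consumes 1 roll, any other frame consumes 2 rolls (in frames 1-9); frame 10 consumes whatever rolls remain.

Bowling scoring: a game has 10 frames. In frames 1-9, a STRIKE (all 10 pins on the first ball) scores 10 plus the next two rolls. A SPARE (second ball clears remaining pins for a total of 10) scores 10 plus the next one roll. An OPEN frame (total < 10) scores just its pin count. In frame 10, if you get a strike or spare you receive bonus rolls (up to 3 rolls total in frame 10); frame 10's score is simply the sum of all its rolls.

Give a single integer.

Frame 1: SPARE (8+2=10). 10 + next roll (2) = 12. Cumulative: 12
Frame 2: OPEN (2+5=7). Cumulative: 19
Frame 3: OPEN (2+6=8). Cumulative: 27
Frame 4: OPEN (3+1=4). Cumulative: 31

Answer: 7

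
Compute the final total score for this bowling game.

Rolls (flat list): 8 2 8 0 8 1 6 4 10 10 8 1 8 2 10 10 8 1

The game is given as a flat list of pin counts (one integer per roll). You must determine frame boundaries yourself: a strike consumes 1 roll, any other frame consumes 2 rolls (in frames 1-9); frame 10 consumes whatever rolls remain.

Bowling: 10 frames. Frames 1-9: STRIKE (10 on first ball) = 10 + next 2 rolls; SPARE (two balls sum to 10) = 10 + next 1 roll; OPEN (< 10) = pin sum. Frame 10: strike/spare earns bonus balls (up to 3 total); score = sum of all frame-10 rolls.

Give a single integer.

Frame 1: SPARE (8+2=10). 10 + next roll (8) = 18. Cumulative: 18
Frame 2: OPEN (8+0=8). Cumulative: 26
Frame 3: OPEN (8+1=9). Cumulative: 35
Frame 4: SPARE (6+4=10). 10 + next roll (10) = 20. Cumulative: 55
Frame 5: STRIKE. 10 + next two rolls (10+8) = 28. Cumulative: 83
Frame 6: STRIKE. 10 + next two rolls (8+1) = 19. Cumulative: 102
Frame 7: OPEN (8+1=9). Cumulative: 111
Frame 8: SPARE (8+2=10). 10 + next roll (10) = 20. Cumulative: 131
Frame 9: STRIKE. 10 + next two rolls (10+8) = 28. Cumulative: 159
Frame 10: STRIKE. Sum of all frame-10 rolls (10+8+1) = 19. Cumulative: 178

Answer: 178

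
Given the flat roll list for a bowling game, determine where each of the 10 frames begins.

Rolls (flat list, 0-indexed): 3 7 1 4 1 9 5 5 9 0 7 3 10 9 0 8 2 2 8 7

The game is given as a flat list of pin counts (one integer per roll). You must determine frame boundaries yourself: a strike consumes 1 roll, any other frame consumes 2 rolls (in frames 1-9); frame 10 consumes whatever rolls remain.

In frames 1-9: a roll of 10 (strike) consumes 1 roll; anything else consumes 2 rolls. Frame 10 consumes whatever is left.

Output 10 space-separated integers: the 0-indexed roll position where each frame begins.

Answer: 0 2 4 6 8 10 12 13 15 17

Derivation:
Frame 1 starts at roll index 0: rolls=3,7 (sum=10), consumes 2 rolls
Frame 2 starts at roll index 2: rolls=1,4 (sum=5), consumes 2 rolls
Frame 3 starts at roll index 4: rolls=1,9 (sum=10), consumes 2 rolls
Frame 4 starts at roll index 6: rolls=5,5 (sum=10), consumes 2 rolls
Frame 5 starts at roll index 8: rolls=9,0 (sum=9), consumes 2 rolls
Frame 6 starts at roll index 10: rolls=7,3 (sum=10), consumes 2 rolls
Frame 7 starts at roll index 12: roll=10 (strike), consumes 1 roll
Frame 8 starts at roll index 13: rolls=9,0 (sum=9), consumes 2 rolls
Frame 9 starts at roll index 15: rolls=8,2 (sum=10), consumes 2 rolls
Frame 10 starts at roll index 17: 3 remaining rolls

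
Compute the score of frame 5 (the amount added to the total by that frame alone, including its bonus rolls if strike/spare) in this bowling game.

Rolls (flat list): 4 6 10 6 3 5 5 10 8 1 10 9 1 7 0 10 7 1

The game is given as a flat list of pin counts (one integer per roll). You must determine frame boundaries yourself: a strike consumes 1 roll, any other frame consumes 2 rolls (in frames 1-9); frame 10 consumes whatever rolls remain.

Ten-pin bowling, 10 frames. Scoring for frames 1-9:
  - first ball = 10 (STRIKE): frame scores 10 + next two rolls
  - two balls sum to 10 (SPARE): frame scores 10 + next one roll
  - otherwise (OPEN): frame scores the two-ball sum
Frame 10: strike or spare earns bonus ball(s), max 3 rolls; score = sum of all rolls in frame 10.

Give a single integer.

Answer: 19

Derivation:
Frame 1: SPARE (4+6=10). 10 + next roll (10) = 20. Cumulative: 20
Frame 2: STRIKE. 10 + next two rolls (6+3) = 19. Cumulative: 39
Frame 3: OPEN (6+3=9). Cumulative: 48
Frame 4: SPARE (5+5=10). 10 + next roll (10) = 20. Cumulative: 68
Frame 5: STRIKE. 10 + next two rolls (8+1) = 19. Cumulative: 87
Frame 6: OPEN (8+1=9). Cumulative: 96
Frame 7: STRIKE. 10 + next two rolls (9+1) = 20. Cumulative: 116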